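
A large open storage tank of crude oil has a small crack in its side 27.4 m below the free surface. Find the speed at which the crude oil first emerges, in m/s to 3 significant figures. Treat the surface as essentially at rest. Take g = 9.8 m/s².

Torricelli's result v = √(2gh) gives v = √(2·9.8·27.4) = 23.2 m/s.

v = 23.2 m/s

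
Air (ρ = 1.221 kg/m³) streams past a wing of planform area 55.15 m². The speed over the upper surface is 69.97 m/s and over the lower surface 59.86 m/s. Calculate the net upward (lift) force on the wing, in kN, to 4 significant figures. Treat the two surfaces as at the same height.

F ≈ 44.19 kN

With equal heights on the two surfaces, Bernoulli gives P_lower − P_upper = ½ρ(v_upper² − v_lower²).
ΔP = ½·1.221·(69.97² − 59.86²) = 801.3 Pa.
Lift = ΔP · A = 801.3 × 55.15 = 44190 N.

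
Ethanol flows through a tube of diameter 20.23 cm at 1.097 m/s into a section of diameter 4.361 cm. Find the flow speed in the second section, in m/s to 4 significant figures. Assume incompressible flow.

v₂ ≈ 23.61 m/s

Mass conservation (A₁v₁ = A₂v₂) gives v₂ = 1.097 × 321.4/14.94 = 23.61 m/s.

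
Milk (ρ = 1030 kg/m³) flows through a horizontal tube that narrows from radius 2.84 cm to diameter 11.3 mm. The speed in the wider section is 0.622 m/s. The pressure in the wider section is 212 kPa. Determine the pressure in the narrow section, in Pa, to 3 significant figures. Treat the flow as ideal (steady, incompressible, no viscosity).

Continuity gives A₁v₁ = A₂v₂, so v₂ = (25.3 cm²)/(1.00 cm²) × 0.622 m/s = 15.7 m/s.
Along the horizontal streamline, P + ½ρv² is constant.
P₂ = P₁ − ½ρ(v₂² − v₁²) = 212000 − ½·1030·(15.7² − 0.622²) = 212000 − 127000 = 85000 Pa.

P₂ = 85000 Pa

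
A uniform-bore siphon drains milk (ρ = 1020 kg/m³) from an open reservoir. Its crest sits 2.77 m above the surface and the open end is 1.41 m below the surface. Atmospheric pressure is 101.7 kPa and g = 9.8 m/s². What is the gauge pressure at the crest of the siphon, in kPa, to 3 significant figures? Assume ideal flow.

The outlet speed comes from Torricelli: v = √(2g·1.41) = 5.26 m/s.
With constant cross-section the crest speed equals v; applying Bernoulli from the surface up to the crest, P_top = P_atm − ½ρv² − ρg·h_top.
P_top = 101700 − ½·1020·5.26² − 1020·9.8·2.77 = 59900 Pa. So P_gauge = P_top − P_atm = -41800 Pa.

P_gauge ≈ -41.8 kPa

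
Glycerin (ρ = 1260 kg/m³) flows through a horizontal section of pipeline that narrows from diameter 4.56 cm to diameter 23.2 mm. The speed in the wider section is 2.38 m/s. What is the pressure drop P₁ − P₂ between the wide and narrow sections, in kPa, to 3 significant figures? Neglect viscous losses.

Mass conservation (A₁v₁ = A₂v₂) gives v₂ = 2.38 × 16.3/4.23 = 9.19 m/s.
The pipe is horizontal, so Bernoulli reduces to P₁ + ½ρv₁² = P₂ + ½ρv₂².
P₁ − P₂ = ½·1260·(9.19² − 2.38²) = ½·1260·78.9 = 49700 Pa.

ΔP ≈ 49.7 kPa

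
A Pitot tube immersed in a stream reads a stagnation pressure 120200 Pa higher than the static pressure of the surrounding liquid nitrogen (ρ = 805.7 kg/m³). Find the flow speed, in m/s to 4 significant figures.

v ≈ 17.27 m/s

The dynamic pressure equals the rise in static pressure at the stagnation point: ΔP = ½ρv².
v = √(2ΔP/ρ) = √(2·120200/805.7) = 17.27 m/s.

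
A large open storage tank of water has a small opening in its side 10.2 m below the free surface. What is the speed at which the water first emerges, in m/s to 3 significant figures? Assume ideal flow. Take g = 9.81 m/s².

14.1 m/s

Bernoulli from surface to hole (P equal, v_surface ≈ 0): v = √(2gh) = √(2×9.81×10.2) = 14.1 m/s.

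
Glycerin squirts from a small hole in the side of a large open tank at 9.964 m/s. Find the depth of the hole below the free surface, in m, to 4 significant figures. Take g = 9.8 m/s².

Torricelli: v = √(2gh), so h = v²/(2g).
h = 9.964²/(2·9.8) = 99.28/19.60 = 5.065 m.

h ≈ 5.065 m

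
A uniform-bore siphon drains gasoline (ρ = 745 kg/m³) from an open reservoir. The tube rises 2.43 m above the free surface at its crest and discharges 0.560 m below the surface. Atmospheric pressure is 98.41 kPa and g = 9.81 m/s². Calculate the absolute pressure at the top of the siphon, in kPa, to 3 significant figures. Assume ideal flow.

P_top ≈ 76.6 kPa

From the surface to the outlet (both open to atmosphere, surface at rest): v = √(2g·h_out) = √(2·9.81·0.560) = 3.31 m/s.
With constant cross-section the crest speed equals v; applying Bernoulli from the surface up to the crest, P_top = P_atm − ½ρv² − ρg·h_top.
P_top = 98410 − ½·745·3.31² − 745·9.81·2.43 = 76600 Pa.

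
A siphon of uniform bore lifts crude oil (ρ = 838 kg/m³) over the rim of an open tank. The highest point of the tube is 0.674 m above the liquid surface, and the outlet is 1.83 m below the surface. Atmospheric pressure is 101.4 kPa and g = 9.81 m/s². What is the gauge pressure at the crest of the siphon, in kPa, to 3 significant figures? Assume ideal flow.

From the surface to the outlet (both open to atmosphere, surface at rest): v = √(2g·h_out) = √(2·9.81·1.83) = 5.99 m/s.
With constant cross-section the crest speed equals v; applying Bernoulli from the surface up to the crest, P_top = P_atm − ½ρv² − ρg·h_top.
P_top = 101400 − ½·838·5.99² − 838·9.81·0.674 = 80800 Pa. So P_gauge = P_top − P_atm = -20600 Pa.

-20.6 kPa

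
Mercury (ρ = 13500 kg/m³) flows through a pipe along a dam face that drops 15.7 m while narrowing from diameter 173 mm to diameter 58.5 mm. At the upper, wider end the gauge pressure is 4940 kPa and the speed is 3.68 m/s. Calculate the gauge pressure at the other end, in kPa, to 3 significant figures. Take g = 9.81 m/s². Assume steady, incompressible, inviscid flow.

By continuity, v₂ = v₁·A₁/A₂ = 3.68·(235/26.9) = 32.2 m/s.
Energy conservation along the streamline gives P₂ = P₁ − ½ρ(v₂² − v₁²) − ρg(h₂ − h₁).
P₂ = 4940000 + ½·13500·(3.68² − 32.2²) − 13500·9.81·(−15.7) = 4940000 + (-6900000) − (-2080000) = 119000 Pa.

119 kPa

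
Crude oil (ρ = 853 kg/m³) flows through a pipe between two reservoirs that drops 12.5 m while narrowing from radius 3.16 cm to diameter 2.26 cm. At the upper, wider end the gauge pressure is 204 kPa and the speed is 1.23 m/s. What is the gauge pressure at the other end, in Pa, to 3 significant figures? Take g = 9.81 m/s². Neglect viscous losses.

Mass conservation (A₁v₁ = A₂v₂) gives v₂ = 1.23 × 31.4/4.01 = 9.62 m/s.
Bernoulli: P₁ + ½ρv₁² + ρg h₁ = P₂ + ½ρv₂² + ρg h₂, so P₂ = P₁ + ½ρ(v₁² − v₂²) − ρg(h₂ − h₁).
P₂ = 204000 + ½·853·(1.23² − 9.62²) − 853·9.81·(−12.5) = 204000 + (-38800) − (-105000) = 270000 Pa.

270000 Pa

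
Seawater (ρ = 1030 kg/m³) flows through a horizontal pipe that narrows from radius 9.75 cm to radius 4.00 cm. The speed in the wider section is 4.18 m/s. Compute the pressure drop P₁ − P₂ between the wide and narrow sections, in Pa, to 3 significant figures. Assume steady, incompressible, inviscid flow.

The volume flow rate is constant, so v₂ = (A₁/A₂)v₁ = (299/50.3)·4.18 = 24.8 m/s.
The pipe is horizontal, so Bernoulli reduces to P₁ + ½ρv₁² = P₂ + ½ρv₂².
P₁ − P₂ = ½·1030·(24.8² − 4.18²) = ½·1030·599 = 309000 Pa.

ΔP ≈ 309000 Pa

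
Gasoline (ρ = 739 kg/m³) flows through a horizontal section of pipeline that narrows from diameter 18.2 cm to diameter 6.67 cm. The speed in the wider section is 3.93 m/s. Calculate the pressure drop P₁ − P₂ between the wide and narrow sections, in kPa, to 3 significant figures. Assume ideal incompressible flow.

Continuity gives A₁v₁ = A₂v₂, so v₂ = (260 cm²)/(34.9 cm²) × 3.93 m/s = 29.3 m/s.
The pipe is horizontal, so Bernoulli reduces to P₁ + ½ρv₁² = P₂ + ½ρv₂².
P₁ − P₂ = ½·739·(29.3² − 3.93²) = ½·739·841 = 311000 Pa.

ΔP ≈ 311 kPa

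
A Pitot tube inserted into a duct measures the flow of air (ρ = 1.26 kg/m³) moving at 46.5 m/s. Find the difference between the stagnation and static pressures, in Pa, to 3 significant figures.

ΔP ≈ 1360 Pa

Bernoulli between the free stream and the stagnation point: ½ρv² = P_stag − P_static.
ΔP = ½·1.26·46.5² = 1360 Pa.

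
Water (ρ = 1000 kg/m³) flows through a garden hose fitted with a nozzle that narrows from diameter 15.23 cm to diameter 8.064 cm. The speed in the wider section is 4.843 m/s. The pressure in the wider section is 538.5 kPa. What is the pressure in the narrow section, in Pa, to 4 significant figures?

The volume flow rate is constant, so v₂ = (A₁/A₂)v₁ = (182.2/51.07)·4.843 = 17.27 m/s.
Bernoulli (h₁ = h₂): P₁ − P₂ = ½ρ(v₂² − v₁²).
P₂ = P₁ − ½ρ(v₂² − v₁²) = 538500 − ½·1000·(17.27² − 4.843²) = 538500 − 137500 = 401000 Pa.

P₂ = 401000 Pa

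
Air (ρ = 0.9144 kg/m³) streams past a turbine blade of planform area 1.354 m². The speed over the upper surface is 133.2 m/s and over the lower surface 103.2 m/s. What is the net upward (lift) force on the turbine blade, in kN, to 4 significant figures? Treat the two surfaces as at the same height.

F = 4.390 kN

From P + ½ρv² = const at equal height, P_low − P_up = ½ρ(v_up² − v_low²).
ΔP = ½·0.9144·(133.2² − 103.2²) = 3242 Pa.
Lift = ΔP · A = 3242 × 1.354 = 4390 N.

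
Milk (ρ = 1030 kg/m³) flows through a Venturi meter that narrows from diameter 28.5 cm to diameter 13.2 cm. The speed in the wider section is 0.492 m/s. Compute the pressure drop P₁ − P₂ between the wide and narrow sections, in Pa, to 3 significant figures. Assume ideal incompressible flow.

ΔP ≈ 2580 Pa

Mass conservation (A₁v₁ = A₂v₂) gives v₂ = 0.492 × 638/137 = 2.29 m/s.
Bernoulli (h₁ = h₂): P₁ − P₂ = ½ρ(v₂² − v₁²).
P₁ − P₂ = ½·1030·(2.29² − 0.492²) = ½·1030·5.02 = 2580 Pa.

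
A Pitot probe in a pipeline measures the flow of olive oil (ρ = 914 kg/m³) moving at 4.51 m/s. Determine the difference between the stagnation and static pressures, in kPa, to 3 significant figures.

Bernoulli between the free stream and the stagnation point: ½ρv² = P_stag − P_static.
ΔP = ½·914·4.51² = 9300 Pa.

ΔP ≈ 9.30 kPa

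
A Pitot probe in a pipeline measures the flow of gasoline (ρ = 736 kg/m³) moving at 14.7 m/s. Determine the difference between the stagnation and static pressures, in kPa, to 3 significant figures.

ΔP ≈ 79.5 kPa

At the stagnation point the flow is brought to rest, so Bernoulli gives P_stag − P_static = ½ρv².
ΔP = ½·736·14.7² = 79500 Pa.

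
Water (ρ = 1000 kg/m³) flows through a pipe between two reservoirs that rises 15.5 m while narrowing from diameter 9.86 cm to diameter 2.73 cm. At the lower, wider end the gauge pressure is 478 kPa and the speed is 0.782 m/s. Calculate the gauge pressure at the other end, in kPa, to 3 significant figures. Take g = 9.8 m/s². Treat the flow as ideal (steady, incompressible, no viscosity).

P₂ ≈ 274 kPa

By continuity, v₂ = v₁·A₁/A₂ = 0.782·(76.4/5.85) = 10.2 m/s.
Energy conservation along the streamline gives P₂ = P₁ − ½ρ(v₂² − v₁²) − ρg(h₂ − h₁).
P₂ = 478000 + ½·1000·(0.782² − 10.2²) − 1000·9.8·(+15.5) = 478000 + (-51700) − (152000) = 274000 Pa.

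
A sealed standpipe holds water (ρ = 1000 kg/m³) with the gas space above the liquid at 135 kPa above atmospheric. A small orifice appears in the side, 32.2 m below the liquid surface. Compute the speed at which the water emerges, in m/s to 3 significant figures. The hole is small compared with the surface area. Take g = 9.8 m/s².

v = 30.0 m/s

Take point 1 at the surface (v₁ ≈ 0) and point 2 at the hole (at atmospheric pressure). Bernoulli: P₁ + ρg h = P_atm + ½ρv₂².
With P₁ − P_atm = 135000 Pa, v₂ = √(2gh + 2ΔP/ρ) = √(2·9.8·32.2 + 2·135000/1000) = 30.0 m/s.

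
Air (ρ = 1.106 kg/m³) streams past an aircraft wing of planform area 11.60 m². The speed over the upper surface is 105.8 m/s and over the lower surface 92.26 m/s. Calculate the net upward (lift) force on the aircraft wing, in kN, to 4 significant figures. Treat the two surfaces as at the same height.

F = 17.20 kN

The faster flow above has the lower pressure; Bernoulli (same height) gives ΔP = ½ρ(v_up² − v_low²).
ΔP = ½·1.106·(105.8² − 92.26²) = 1483 Pa.
Lift = ΔP · A = 1483 × 11.60 = 17200 N.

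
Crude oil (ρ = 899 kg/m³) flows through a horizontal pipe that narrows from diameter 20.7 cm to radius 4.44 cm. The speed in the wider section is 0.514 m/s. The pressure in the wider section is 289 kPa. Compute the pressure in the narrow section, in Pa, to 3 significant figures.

Continuity gives A₁v₁ = A₂v₂, so v₂ = (337 cm²)/(61.9 cm²) × 0.514 m/s = 2.79 m/s.
Bernoulli (h₁ = h₂): P₁ − P₂ = ½ρ(v₂² − v₁²).
P₂ = P₁ − ½ρ(v₂² − v₁²) = 289000 − ½·899·(2.79² − 0.514²) = 289000 − 3390 = 286000 Pa.

286000 Pa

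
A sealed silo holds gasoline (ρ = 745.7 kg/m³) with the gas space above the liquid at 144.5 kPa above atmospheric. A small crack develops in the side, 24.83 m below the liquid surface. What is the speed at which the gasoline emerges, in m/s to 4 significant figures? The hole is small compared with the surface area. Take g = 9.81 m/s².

Take point 1 at the surface (v₁ ≈ 0) and point 2 at the hole (at atmospheric pressure). Bernoulli: P₁ + ρg h = P_atm + ½ρv₂².
With P₁ − P_atm = 144500 Pa, v₂ = √(2gh + 2ΔP/ρ) = √(2·9.81·24.83 + 2·144500/745.7) = 29.58 m/s.

29.58 m/s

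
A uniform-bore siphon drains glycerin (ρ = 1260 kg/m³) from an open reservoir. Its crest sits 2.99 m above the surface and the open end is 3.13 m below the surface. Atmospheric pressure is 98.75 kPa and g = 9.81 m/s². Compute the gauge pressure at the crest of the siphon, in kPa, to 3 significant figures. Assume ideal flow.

The outlet speed comes from Torricelli: v = √(2g·3.13) = 7.84 m/s.
With constant cross-section the crest speed equals v; applying Bernoulli from the surface up to the crest, P_top = P_atm − ½ρv² − ρg·h_top.
P_top = 98750 − ½·1260·7.84² − 1260·9.81·2.99 = 23100 Pa. So P_gauge = P_top − P_atm = -75600 Pa.

P_gauge ≈ -75.6 kPa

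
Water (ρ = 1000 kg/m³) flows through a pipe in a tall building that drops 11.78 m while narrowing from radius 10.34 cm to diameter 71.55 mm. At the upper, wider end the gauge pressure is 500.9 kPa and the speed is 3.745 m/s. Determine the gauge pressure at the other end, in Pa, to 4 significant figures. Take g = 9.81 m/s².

Mass conservation (A₁v₁ = A₂v₂) gives v₂ = 3.745 × 335.9/40.21 = 31.28 m/s.
Bernoulli: P₁ + ½ρv₁² + ρg h₁ = P₂ + ½ρv₂² + ρg h₂, so P₂ = P₁ + ½ρ(v₁² − v₂²) − ρg(h₂ − h₁).
P₂ = 500900 + ½·1000·(3.745² − 31.28²) − 1000·9.81·(−11.78) = 500900 + (-482400) − (-115600) = 134100 Pa.

P₂ = 134100 Pa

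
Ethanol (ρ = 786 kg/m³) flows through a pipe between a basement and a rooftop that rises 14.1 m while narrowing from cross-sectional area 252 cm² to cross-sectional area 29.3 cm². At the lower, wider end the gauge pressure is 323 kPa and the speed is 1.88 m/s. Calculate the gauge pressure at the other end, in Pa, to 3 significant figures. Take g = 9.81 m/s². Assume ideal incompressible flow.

By continuity, v₂ = v₁·A₁/A₂ = 1.88·(252/29.3) = 16.2 m/s.
Bernoulli: P₁ + ½ρv₁² + ρg h₁ = P₂ + ½ρv₂² + ρg h₂, so P₂ = P₁ + ½ρ(v₁² − v₂²) − ρg(h₂ − h₁).
P₂ = 323000 + ½·786·(1.88² − 16.2²) − 786·9.81·(+14.1) = 323000 + (-101000) − (109000) = 113000 Pa.

113000 Pa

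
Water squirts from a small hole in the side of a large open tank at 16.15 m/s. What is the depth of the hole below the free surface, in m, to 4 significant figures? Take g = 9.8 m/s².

Torricelli: v = √(2gh), so h = v²/(2g).
h = 16.15²/(2·9.8) = 260.8/19.60 = 13.31 m.

h ≈ 13.31 m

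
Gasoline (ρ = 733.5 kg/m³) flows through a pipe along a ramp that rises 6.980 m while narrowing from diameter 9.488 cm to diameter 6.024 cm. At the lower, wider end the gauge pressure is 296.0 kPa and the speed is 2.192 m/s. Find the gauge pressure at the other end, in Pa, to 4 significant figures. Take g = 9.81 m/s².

P₂ ≈ 236700 Pa

Continuity gives A₁v₁ = A₂v₂, so v₂ = (70.70 cm²)/(28.50 cm²) × 2.192 m/s = 5.438 m/s.
Bernoulli: P₁ + ½ρv₁² + ρg h₁ = P₂ + ½ρv₂² + ρg h₂, so P₂ = P₁ + ½ρ(v₁² − v₂²) − ρg(h₂ − h₁).
P₂ = 296000 + ½·733.5·(2.192² − 5.438²) − 733.5·9.81·(+6.980) = 296000 + (-9082) − (50230) = 236700 Pa.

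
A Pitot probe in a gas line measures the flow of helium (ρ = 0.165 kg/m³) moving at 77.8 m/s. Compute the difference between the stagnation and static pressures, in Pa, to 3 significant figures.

At the stagnation point the flow is brought to rest, so Bernoulli gives P_stag − P_static = ½ρv².
ΔP = ½·0.165·77.8² = 499 Pa.

ΔP ≈ 499 Pa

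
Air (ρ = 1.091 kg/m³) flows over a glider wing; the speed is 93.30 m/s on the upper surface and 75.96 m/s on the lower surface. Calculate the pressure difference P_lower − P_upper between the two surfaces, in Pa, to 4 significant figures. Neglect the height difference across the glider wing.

Bernoulli (same height): P_lower − P_upper = ½ρ(v_upper² − v_lower²).
ΔP = ½·1.091·(93.30² − 75.96²) = 1601 Pa.

ΔP ≈ 1601 Pa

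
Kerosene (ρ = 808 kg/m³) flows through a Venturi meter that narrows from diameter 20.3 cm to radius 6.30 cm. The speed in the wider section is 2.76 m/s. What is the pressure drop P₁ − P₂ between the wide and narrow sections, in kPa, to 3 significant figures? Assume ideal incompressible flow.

ΔP ≈ 17.7 kPa

Continuity gives A₁v₁ = A₂v₂, so v₂ = (324 cm²)/(125 cm²) × 2.76 m/s = 7.16 m/s.
With no height change, Bernoulli's equation is P₁ + ½ρv₁² = P₂ + ½ρv₂².
P₁ − P₂ = ½·808·(7.16² − 2.76²) = ½·808·43.7 = 17700 Pa.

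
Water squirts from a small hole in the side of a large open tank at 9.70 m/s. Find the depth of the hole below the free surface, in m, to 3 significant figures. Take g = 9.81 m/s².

For a small hole in a large open tank, ½v² = gh, giving h = v²/(2g).
h = 9.70²/(2·9.81) = 94.1/19.62 = 4.80 m.

h ≈ 4.80 m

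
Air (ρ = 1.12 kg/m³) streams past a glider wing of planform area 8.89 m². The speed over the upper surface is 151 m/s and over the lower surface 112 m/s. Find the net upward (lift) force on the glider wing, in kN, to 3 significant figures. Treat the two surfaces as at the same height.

From P + ½ρv² = const at equal height, P_low − P_up = ½ρ(v_up² − v_low²).
ΔP = ½·1.12·(151² − 112²) = 5740 Pa.
Lift = ΔP · A = 5740 × 8.89 = 51100 N.

F = 51.1 kN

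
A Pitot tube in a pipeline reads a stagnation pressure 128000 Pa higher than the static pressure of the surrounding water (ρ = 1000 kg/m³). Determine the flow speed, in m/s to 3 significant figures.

At the stagnation point the flow is brought to rest, so Bernoulli gives P_stag − P_static = ½ρv².
v = √(2ΔP/ρ) = √(2·128000/1000) = 16.0 m/s.

v = 16.0 m/s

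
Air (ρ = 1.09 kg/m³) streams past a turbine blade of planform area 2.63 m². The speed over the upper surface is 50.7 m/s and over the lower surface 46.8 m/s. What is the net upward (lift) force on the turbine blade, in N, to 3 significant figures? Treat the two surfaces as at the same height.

With equal heights on the two surfaces, Bernoulli gives P_lower − P_upper = ½ρ(v_upper² − v_lower²).
ΔP = ½·1.09·(50.7² − 46.8²) = 207 Pa.
Lift = ΔP · A = 207 × 2.63 = 545 N.

F = 545 N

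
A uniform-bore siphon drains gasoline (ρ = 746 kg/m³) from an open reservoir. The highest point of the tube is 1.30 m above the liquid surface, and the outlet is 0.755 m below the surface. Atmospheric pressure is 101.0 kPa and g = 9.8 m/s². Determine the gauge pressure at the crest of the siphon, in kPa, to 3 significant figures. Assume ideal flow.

-15.0 kPa

From the surface to the outlet (both open to atmosphere, surface at rest): v = √(2g·h_out) = √(2·9.8·0.755) = 3.85 m/s.
With constant cross-section the crest speed equals v; applying Bernoulli from the surface up to the crest, P_top = P_atm − ½ρv² − ρg·h_top.
P_top = 101000 − ½·746·3.85² − 746·9.8·1.30 = 86000 Pa. So P_gauge = P_top − P_atm = -15000 Pa.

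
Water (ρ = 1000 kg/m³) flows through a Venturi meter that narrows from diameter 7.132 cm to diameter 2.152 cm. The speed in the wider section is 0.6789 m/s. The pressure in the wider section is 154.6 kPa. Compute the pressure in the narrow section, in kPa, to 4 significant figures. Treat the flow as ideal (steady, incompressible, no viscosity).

P₂ = 127.0 kPa

The volume flow rate is constant, so v₂ = (A₁/A₂)v₁ = (39.95/3.637)·0.6789 = 7.457 m/s.
With no height change, Bernoulli's equation is P₁ + ½ρv₁² = P₂ + ½ρv₂².
P₂ = P₁ − ½ρ(v₂² − v₁²) = 154600 − ½·1000·(7.457² − 0.6789²) = 154600 − 27570 = 127000 Pa.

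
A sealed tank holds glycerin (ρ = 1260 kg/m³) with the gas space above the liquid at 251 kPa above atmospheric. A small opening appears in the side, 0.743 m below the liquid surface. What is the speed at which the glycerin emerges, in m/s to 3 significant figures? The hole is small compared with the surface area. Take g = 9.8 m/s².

Take point 1 at the surface (v₁ ≈ 0) and point 2 at the hole (at atmospheric pressure). Bernoulli: P₁ + ρg h = P_atm + ½ρv₂².
With P₁ − P_atm = 251000 Pa, v₂ = √(2gh + 2ΔP/ρ) = √(2·9.8·0.743 + 2·251000/1260) = 20.3 m/s.

v = 20.3 m/s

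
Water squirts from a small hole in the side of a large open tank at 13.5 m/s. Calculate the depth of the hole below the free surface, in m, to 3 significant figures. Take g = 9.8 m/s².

For a small hole in a large open tank, ½v² = gh, giving h = v²/(2g).
h = 13.5²/(2·9.8) = 182/19.60 = 9.30 m.

h ≈ 9.30 m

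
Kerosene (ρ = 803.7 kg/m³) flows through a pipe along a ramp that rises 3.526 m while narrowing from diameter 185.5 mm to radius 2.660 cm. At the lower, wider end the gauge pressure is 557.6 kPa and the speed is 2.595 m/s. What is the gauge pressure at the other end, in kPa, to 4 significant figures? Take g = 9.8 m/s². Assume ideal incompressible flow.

P₂ ≈ 132.5 kPa

Continuity gives A₁v₁ = A₂v₂, so v₂ = (270.3 cm²)/(22.23 cm²) × 2.595 m/s = 31.55 m/s.
Energy conservation along the streamline gives P₂ = P₁ − ½ρ(v₂² − v₁²) − ρg(h₂ − h₁).
P₂ = 557600 + ½·803.7·(2.595² − 31.55²) − 803.7·9.8·(+3.526) = 557600 + (-397300) − (27770) = 132500 Pa.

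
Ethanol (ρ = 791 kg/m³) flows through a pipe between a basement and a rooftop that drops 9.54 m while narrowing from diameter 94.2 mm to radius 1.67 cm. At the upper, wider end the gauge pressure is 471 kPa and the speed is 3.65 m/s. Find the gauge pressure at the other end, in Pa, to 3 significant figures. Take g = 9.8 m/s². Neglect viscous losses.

P₂ = 217000 Pa

By continuity, v₂ = v₁·A₁/A₂ = 3.65·(69.7/8.76) = 29.0 m/s.
Energy conservation along the streamline gives P₂ = P₁ − ½ρ(v₂² − v₁²) − ρg(h₂ − h₁).
P₂ = 471000 + ½·791·(3.65² − 29.0²) − 791·9.8·(−9.54) = 471000 + (-328000) − (-74000) = 217000 Pa.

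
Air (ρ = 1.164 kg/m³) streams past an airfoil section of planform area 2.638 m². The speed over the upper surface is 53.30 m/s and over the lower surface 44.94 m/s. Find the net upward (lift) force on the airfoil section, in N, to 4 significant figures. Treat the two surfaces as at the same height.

1261 N

The faster flow above has the lower pressure; Bernoulli (same height) gives ΔP = ½ρ(v_up² − v_low²).
ΔP = ½·1.164·(53.30² − 44.94²) = 478.0 Pa.
Lift = ΔP · A = 478.0 × 2.638 = 1261 N.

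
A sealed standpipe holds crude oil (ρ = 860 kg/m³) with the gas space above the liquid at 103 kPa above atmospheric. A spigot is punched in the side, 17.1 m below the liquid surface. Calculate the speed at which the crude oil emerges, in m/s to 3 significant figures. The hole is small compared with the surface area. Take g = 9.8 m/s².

24.0 m/s

Take point 1 at the surface (v₁ ≈ 0) and point 2 at the hole (at atmospheric pressure). Bernoulli: P₁ + ρg h = P_atm + ½ρv₂².
With P₁ − P_atm = 103000 Pa, v₂ = √(2gh + 2ΔP/ρ) = √(2·9.8·17.1 + 2·103000/860) = 24.0 m/s.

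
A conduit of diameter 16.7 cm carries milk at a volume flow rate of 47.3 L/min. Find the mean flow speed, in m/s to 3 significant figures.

v ≈ 0.0360 m/s

Q = 47.3 L/min = 0.000788 m³/s.
v = Q/A = 0.000788 / 0.0219 = 0.0360 m/s.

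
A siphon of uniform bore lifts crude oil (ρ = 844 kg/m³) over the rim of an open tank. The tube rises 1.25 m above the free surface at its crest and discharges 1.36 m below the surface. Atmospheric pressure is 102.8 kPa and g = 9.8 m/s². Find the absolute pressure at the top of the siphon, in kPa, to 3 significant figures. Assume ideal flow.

The outlet speed comes from Torricelli: v = √(2g·1.36) = 5.16 m/s.
With constant cross-section the crest speed equals v; applying Bernoulli from the surface up to the crest, P_top = P_atm − ½ρv² − ρg·h_top.
P_top = 102800 − ½·844·5.16² − 844·9.8·1.25 = 81200 Pa.

P_top = 81.2 kPa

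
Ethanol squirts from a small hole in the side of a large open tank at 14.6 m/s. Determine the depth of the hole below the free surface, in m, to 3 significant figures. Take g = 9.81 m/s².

Inverting v = √(2gh) gives h = v² / 2g.
h = 14.6²/(2·9.81) = 213/19.62 = 10.9 m.

h ≈ 10.9 m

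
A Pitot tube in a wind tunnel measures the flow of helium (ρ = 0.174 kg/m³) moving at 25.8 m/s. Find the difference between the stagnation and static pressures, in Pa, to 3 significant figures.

At the stagnation point the flow is brought to rest, so Bernoulli gives P_stag − P_static = ½ρv².
ΔP = ½·0.174·25.8² = 57.9 Pa.

ΔP = 57.9 Pa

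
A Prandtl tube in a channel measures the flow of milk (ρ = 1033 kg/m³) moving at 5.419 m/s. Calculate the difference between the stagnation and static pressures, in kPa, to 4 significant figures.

ΔP ≈ 15.17 kPa

At the stagnation point the flow is brought to rest, so Bernoulli gives P_stag − P_static = ½ρv².
ΔP = ½·1033·5.419² = 15170 Pa.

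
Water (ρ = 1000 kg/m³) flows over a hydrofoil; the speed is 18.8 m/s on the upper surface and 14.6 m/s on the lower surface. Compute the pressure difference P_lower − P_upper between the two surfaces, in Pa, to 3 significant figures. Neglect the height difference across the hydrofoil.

ΔP = 70100 Pa

The pressure is lower where the speed is higher: ΔP = ½ρ(v_up² − v_low²).
ΔP = ½·1000·(18.8² − 14.6²) = 70100 Pa.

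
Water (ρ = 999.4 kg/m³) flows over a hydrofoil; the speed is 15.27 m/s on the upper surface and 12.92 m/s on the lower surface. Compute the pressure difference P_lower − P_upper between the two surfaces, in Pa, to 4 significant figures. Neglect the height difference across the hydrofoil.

33100 Pa

The pressure is lower where the speed is higher: ΔP = ½ρ(v_up² − v_low²).
ΔP = ½·999.4·(15.27² − 12.92²) = 33100 Pa.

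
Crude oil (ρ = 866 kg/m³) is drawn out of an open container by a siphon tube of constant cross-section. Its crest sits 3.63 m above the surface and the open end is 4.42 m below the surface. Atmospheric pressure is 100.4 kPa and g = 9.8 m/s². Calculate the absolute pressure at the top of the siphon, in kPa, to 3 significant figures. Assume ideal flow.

Bernoulli surface→outlet gives ½v² = g·h_out, so v = √(2·9.8·4.42) = 9.31 m/s.
Continuity keeps v the same throughout the tube; from surface to crest, P_atm + 0 = P_top + ½ρv² + ρg·h_top.
P_top = 100400 − ½·866·9.31² − 866·9.8·3.63 = 32100 Pa.

32.1 kPa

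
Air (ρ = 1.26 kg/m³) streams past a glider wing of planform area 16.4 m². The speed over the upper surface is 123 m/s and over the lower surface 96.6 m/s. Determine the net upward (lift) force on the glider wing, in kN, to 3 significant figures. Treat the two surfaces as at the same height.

59.9 kN

With equal heights on the two surfaces, Bernoulli gives P_lower − P_upper = ½ρ(v_upper² − v_lower²).
ΔP = ½·1.26·(123² − 96.6²) = 3650 Pa.
Lift = ΔP · A = 3650 × 16.4 = 59900 N.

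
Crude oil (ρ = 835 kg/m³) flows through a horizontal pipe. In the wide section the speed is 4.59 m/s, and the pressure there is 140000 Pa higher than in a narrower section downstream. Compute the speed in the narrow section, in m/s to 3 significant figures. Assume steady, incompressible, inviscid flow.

Horizontal Bernoulli: P₁ + ½ρv₁² = P₂ + ½ρv₂², so v₂² = v₁² + 2(P₁ − P₂)/ρ.
v₂ = √(4.59² + 2·140000/835) = √(21.1 + 335) = 18.9 m/s.

v₂ ≈ 18.9 m/s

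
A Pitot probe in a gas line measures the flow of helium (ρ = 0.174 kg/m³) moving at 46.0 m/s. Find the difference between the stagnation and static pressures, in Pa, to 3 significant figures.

ΔP ≈ 184 Pa

At the stagnation point the flow is brought to rest, so Bernoulli gives P_stag − P_static = ½ρv².
ΔP = ½·0.174·46.0² = 184 Pa.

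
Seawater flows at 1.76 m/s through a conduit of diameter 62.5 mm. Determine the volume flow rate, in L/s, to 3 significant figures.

Q = A·v = 0.00307 m² × 1.76 m/s = 0.00540 m³/s.
Converting: 0.00540 m³/s × 1000 = 5.40 L/s.

Q ≈ 5.40 L/s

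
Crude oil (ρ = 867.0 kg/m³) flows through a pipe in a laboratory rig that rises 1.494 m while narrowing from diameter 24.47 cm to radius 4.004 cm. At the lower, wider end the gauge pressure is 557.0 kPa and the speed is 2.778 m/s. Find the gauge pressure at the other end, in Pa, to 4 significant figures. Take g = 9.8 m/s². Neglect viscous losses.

By continuity, v₂ = v₁·A₁/A₂ = 2.778·(470.3/50.37) = 25.94 m/s.
Applying Bernoulli between the two ends and solving for P₂: P₂ = P₁ + ½ρ(v₁² − v₂²) − ρgΔh.
P₂ = 557000 + ½·867.0·(2.778² − 25.94²) − 867.0·9.8·(+1.494) = 557000 + (-288300) − (12690) = 256000 Pa.

P₂ ≈ 256000 Pa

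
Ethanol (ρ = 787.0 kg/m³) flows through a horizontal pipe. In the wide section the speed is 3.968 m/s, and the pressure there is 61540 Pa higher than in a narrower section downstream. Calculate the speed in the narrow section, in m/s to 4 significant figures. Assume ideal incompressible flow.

Horizontal Bernoulli: P₁ + ½ρv₁² = P₂ + ½ρv₂², so v₂² = v₁² + 2(P₁ − P₂)/ρ.
v₂ = √(3.968² + 2·61540/787.0) = √(15.75 + 156.4) = 13.12 m/s.

v₂ ≈ 13.12 m/s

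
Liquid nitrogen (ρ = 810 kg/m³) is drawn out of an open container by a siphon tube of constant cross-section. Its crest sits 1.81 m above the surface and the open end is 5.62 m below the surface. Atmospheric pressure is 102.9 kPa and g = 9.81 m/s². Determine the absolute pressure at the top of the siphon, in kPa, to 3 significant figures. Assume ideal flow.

P_top = 43.9 kPa

Bernoulli surface→outlet gives ½v² = g·h_out, so v = √(2·9.81·5.62) = 10.5 m/s.
With constant cross-section the crest speed equals v; applying Bernoulli from the surface up to the crest, P_top = P_atm − ½ρv² − ρg·h_top.
P_top = 102900 − ½·810·10.5² − 810·9.81·1.81 = 43900 Pa.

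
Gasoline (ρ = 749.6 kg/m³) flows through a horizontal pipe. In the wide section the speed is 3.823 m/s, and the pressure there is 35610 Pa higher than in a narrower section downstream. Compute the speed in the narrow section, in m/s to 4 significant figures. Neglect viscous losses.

With h₁ = h₂, rearranging Bernoulli gives v₂ = √(v₁² + 2ΔP/ρ).
v₂ = √(3.823² + 2·35610/749.6) = √(14.62 + 95.01) = 10.47 m/s.

v₂ = 10.47 m/s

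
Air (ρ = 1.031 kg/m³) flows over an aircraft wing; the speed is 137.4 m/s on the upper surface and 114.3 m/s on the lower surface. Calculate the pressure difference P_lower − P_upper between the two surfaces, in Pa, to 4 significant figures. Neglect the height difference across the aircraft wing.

ΔP = 2997 Pa

With negligible Δh, P + ½ρv² is constant, so P_low − P_up = ½ρ(v_up² − v_low²).
ΔP = ½·1.031·(137.4² − 114.3²) = 2997 Pa.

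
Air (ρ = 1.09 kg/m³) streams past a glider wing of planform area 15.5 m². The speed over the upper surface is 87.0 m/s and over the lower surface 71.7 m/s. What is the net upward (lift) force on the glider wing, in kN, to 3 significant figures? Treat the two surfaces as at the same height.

With equal heights on the two surfaces, Bernoulli gives P_lower − P_upper = ½ρ(v_upper² − v_lower²).
ΔP = ½·1.09·(87.0² − 71.7²) = 1320 Pa.
Lift = ΔP · A = 1320 × 15.5 = 20500 N.

F ≈ 20.5 kN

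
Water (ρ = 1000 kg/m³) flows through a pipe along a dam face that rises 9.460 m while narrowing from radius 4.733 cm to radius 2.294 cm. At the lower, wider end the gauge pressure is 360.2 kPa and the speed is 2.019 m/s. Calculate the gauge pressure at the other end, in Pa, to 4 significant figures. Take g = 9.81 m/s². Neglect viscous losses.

P₂ = 232500 Pa

Mass conservation (A₁v₁ = A₂v₂) gives v₂ = 2.019 × 70.38/16.53 = 8.595 m/s.
Bernoulli: P₁ + ½ρv₁² + ρg h₁ = P₂ + ½ρv₂² + ρg h₂, so P₂ = P₁ + ½ρ(v₁² − v₂²) − ρg(h₂ − h₁).
P₂ = 360200 + ½·1000·(2.019² − 8.595²) − 1000·9.81·(+9.460) = 360200 + (-34890) − (92800) = 232500 Pa.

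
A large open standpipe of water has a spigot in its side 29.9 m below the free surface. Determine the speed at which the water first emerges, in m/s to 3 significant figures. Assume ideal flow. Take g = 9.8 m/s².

v ≈ 24.2 m/s

The surface is effectively still and both ends are open, so ½v² = gh and v = √(2·9.8·29.9) = 24.2 m/s.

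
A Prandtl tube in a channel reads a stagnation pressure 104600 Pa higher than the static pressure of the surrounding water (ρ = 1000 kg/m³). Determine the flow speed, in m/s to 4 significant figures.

At the stagnation point the flow is brought to rest, so Bernoulli gives P_stag − P_static = ½ρv².
v = √(2ΔP/ρ) = √(2·104600/1000) = 14.46 m/s.

14.46 m/s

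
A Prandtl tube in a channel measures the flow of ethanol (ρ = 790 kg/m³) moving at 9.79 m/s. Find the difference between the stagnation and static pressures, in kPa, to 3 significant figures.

ΔP ≈ 37.9 kPa

The dynamic pressure equals the rise in static pressure at the stagnation point: ΔP = ½ρv².
ΔP = ½·790·9.79² = 37900 Pa.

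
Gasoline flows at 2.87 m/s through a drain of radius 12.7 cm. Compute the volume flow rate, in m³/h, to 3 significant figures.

Q = 524 m³/h

Q = A·v = 0.0507 m² × 2.87 m/s = 0.145 m³/s.
Converting: 0.145 m³/s × 3600 = 524 m³/h.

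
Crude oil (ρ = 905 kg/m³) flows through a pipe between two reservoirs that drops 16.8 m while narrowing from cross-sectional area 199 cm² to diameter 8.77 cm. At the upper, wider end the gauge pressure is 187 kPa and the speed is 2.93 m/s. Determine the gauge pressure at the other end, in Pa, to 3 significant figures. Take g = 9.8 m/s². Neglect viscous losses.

P₂ ≈ 298000 Pa

The volume flow rate is constant, so v₂ = (A₁/A₂)v₁ = (199/60.4)·2.93 = 9.65 m/s.
Energy conservation along the streamline gives P₂ = P₁ − ½ρ(v₂² − v₁²) − ρg(h₂ − h₁).
P₂ = 187000 + ½·905·(2.93² − 9.65²) − 905·9.8·(−16.8) = 187000 + (-38300) − (-149000) = 298000 Pa.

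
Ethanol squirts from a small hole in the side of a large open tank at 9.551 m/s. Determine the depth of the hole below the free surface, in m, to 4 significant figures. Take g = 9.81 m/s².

Inverting v = √(2gh) gives h = v² / 2g.
h = 9.551²/(2·9.81) = 91.22/19.62 = 4.649 m.

h ≈ 4.649 m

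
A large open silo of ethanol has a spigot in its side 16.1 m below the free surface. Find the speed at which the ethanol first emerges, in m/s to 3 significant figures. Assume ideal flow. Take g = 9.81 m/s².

With the surface at rest and both surface and jet at atmospheric pressure, Bernoulli gives ρg h = ½ρv², so v = √(2gh) = √(2·9.81·16.1) = 17.8 m/s.

v ≈ 17.8 m/s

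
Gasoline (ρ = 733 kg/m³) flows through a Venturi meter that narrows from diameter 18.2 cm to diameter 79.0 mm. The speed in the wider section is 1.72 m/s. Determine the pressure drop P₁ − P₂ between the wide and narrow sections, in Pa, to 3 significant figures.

Continuity gives A₁v₁ = A₂v₂, so v₂ = (260 cm²)/(49.0 cm²) × 1.72 m/s = 9.13 m/s.
With no height change, Bernoulli's equation is P₁ + ½ρv₁² = P₂ + ½ρv₂².
P₁ − P₂ = ½·733·(9.13² − 1.72²) = ½·733·80.4 = 29500 Pa.

ΔP ≈ 29500 Pa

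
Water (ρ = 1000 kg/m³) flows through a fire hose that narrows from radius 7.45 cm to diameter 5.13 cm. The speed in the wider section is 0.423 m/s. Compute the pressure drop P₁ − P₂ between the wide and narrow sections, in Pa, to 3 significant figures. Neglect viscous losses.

The volume flow rate is constant, so v₂ = (A₁/A₂)v₁ = (174/20.7)·0.423 = 3.57 m/s.
Along the horizontal streamline, P + ½ρv² is constant.
P₁ − P₂ = ½·1000·(3.57² − 0.423²) = ½·1000·12.6 = 6280 Pa.

ΔP ≈ 6280 Pa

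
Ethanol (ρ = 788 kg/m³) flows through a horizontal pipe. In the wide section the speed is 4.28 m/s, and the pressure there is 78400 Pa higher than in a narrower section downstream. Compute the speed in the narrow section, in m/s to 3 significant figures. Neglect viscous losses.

Horizontal Bernoulli: P₁ + ½ρv₁² = P₂ + ½ρv₂², so v₂² = v₁² + 2(P₁ − P₂)/ρ.
v₂ = √(4.28² + 2·78400/788) = √(18.3 + 199) = 14.7 m/s.

v₂ ≈ 14.7 m/s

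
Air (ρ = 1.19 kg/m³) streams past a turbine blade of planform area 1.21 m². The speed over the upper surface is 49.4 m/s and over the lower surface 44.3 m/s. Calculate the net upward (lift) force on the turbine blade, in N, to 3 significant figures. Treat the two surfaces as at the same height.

From P + ½ρv² = const at equal height, P_low − P_up = ½ρ(v_up² − v_low²).
ΔP = ½·1.19·(49.4² − 44.3²) = 284 Pa.
Lift = ΔP · A = 284 × 1.21 = 344 N.

F = 344 N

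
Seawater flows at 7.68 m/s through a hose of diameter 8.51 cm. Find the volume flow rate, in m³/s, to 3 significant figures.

0.0437 m³/s

Q = A·v = 0.00569 m² × 7.68 m/s = 0.0437 m³/s.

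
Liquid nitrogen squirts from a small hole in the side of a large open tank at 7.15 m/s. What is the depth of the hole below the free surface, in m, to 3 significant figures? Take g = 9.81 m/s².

Torricelli: v = √(2gh), so h = v²/(2g).
h = 7.15²/(2·9.81) = 51.1/19.62 = 2.61 m.

2.61 m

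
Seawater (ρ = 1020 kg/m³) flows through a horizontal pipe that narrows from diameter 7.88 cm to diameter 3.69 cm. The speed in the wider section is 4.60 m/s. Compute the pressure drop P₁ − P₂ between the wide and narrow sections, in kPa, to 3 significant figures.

The volume flow rate is constant, so v₂ = (A₁/A₂)v₁ = (48.8/10.7)·4.60 = 21.0 m/s.
Along the horizontal streamline, P + ½ρv² is constant.
P₁ − P₂ = ½·1020·(21.0² − 4.60²) = ½·1020·419 = 214000 Pa.

214 kPa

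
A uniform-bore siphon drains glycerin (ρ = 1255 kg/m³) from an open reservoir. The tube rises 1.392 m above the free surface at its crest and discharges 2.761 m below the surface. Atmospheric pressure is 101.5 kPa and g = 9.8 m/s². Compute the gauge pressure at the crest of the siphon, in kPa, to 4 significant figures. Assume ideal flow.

Bernoulli surface→outlet gives ½v² = g·h_out, so v = √(2·9.8·2.761) = 7.356 m/s.
With constant cross-section the crest speed equals v; applying Bernoulli from the surface up to the crest, P_top = P_atm − ½ρv² − ρg·h_top.
P_top = 101500 − ½·1255·7.356² − 1255·9.8·1.392 = 50420 Pa. So P_gauge = P_top − P_atm = -51080 Pa.

P_gauge = -51.08 kPa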